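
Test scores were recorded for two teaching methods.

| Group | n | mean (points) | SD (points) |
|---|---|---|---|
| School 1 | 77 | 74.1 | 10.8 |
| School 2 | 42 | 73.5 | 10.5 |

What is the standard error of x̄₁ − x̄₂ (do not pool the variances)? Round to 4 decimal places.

2.0347

Standard errors of each mean: 10.8/√77 = 1.2308 and 10.5/√42 = 1.6202.
SE(x̄₁ − x̄₂) = √(1.2308² + 1.6202²) = 2.0347 for independent samples with unequal variances.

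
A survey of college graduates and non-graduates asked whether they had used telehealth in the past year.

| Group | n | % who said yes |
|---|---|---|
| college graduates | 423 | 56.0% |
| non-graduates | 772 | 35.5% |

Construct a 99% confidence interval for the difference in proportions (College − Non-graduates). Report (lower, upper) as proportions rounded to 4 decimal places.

(0.1286, 0.2814)

SE₁ = √(p̂₁(1−p̂₁)/n₁) = √(0.5600·0.4400/423) = 0.02414; SE₂ = √(0.3550·0.6450/772) = 0.01722.
Independent samples: SE of the difference = √(SE₁² + SE₂²) = √(0.0005827396 + 0.0002965284) = 0.02965.
z* for 99% confidence is 2.576, so the margin of error is 2.576 × 0.02965 = 0.07638.
Point estimate p̂₁ − p̂₂ = 0.5600 − 0.3550 = 0.2050.
0.2050 ± 0.07638 → (0.1286, 0.2814).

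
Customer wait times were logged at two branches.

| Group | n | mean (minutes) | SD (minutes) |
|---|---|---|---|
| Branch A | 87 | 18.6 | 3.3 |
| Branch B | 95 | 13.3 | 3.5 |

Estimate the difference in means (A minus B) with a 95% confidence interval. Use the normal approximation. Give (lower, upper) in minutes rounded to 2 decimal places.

(4.31, 6.29)

SE₁ = s₁/√n₁ = 3.3/√87 = 0.3538; SE₂ = 3.5/√95 = 0.3591.
Independent samples, unequal variances: SE_diff = √(SE₁² + SE₂²) = √(0.12517444 + 0.12895281) = 0.5041.
z* = 1.960, so margin of error = 1.960 × 0.5041 = 0.9880.
Difference in means = 18.6 − 13.3 = 5.3000.
5.3000 ± 0.9880 → (4.31, 6.29).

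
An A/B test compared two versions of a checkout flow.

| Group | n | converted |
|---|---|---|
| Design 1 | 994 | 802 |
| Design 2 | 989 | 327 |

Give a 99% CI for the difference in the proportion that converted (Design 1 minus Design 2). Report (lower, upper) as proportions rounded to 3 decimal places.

First, p̂₁ = 802/994 = 0.8068; p̂₂ = 327/989 = 0.3306.
The two standard errors are √(0.8068×0.1932/994) = 0.01252 and √(0.3306×0.6694/989) = 0.01496.
Because the samples are independent, SE_diff = √(0.01252² + 0.01496²) = 0.01951.
Using z* = 2.576 for 99%, ME = 2.576 × 0.01951 = 0.05026.
p̂₁ − p̂₂ = 0.4762; interval 0.4762 ± 0.05026 gives (0.426, 0.526).

(0.426, 0.526)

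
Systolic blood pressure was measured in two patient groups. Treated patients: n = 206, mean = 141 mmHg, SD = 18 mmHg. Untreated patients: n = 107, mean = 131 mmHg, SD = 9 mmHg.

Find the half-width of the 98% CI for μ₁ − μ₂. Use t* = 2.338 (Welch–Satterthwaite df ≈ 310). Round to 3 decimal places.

SE₁ = s₁/√n₁ = 18/√206 = 1.2541; SE₂ = 9/√107 = 0.8701.
Independent samples, unequal variances: SE_diff = √(SE₁² + SE₂²) = √(1.57276681 + 0.75707401) = 1.5264.
t* = 2.338, so margin of error = 2.338 × 1.5264 = 3.5687.

3.569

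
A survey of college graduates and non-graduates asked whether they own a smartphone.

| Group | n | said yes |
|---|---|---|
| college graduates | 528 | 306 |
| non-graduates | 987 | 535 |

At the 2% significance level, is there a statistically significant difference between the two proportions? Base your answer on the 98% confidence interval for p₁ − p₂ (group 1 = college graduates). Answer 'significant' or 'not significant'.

Sample proportions: 306/528 = 0.5795, 535/987 = 0.5420.
Each SE is √(p̂(1−p̂)/n): √(0.5795·0.4205/528) = 0.02148 and √(0.5420·0.4580/987) = 0.01586.
SE(p̂₁ − p̂₂) = √(SE₁² + SE₂²) = √(0.0004613904 + 0.0002515396) = 0.02670, since the two samples are independent.
At 98% confidence z* = 2.326; margin = 2.326 × 0.02670 = 0.06210.
The difference is 0.5795 − 0.5420 = 0.0375, so the interval is 0.0375 ± 0.06210 = (-0.02460, 0.09960).
The interval (-0.02460, 0.09960) contains 0, so the difference is not significant.

not significant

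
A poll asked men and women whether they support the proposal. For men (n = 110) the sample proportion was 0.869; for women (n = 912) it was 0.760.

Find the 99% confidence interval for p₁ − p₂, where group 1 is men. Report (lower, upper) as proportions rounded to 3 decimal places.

Each SE is √(p̂(1−p̂)/n): √(0.8690·0.1310/110) = 0.03217 and √(0.7600·0.2400/912) = 0.01414.
SE(p̂₁ − p̂₂) = √(SE₁² + SE₂²) = √(0.0010349089 + 0.0001999396) = 0.03514, since the two samples are independent.
At 99% confidence z* = 2.576; margin = 2.576 × 0.03514 = 0.09052.
The difference is 0.8690 − 0.7600 = 0.1090, so the interval is 0.1090 ± 0.09052 = (0.018, 0.200).

(0.018, 0.200)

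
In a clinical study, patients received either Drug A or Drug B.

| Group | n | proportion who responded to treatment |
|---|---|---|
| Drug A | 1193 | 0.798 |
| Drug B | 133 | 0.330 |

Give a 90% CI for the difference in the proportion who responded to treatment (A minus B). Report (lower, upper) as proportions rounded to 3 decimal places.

(0.398, 0.538)

Each SE is √(p̂(1−p̂)/n): √(0.7980·0.2020/1193) = 0.01162 and √(0.3300·0.6700/133) = 0.04077.
SE(p̂₁ − p̂₂) = √(SE₁² + SE₂²) = √(0.0001350244 + 0.0016621929) = 0.04239, since the two samples are independent.
At 90% confidence z* = 1.645; margin = 1.645 × 0.04239 = 0.06973.
The difference is 0.7980 − 0.3300 = 0.4680, so the interval is 0.4680 ± 0.06973 = (0.398, 0.538).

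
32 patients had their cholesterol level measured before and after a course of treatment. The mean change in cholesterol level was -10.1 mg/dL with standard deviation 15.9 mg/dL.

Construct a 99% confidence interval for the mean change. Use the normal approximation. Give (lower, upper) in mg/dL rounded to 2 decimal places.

Paired design: SE = s_d/√n = 15.9/√32 = 2.8107.
z* = 2.576; margin of error = 2.576 × 2.8107 = 7.2404.
-10.1 ± 7.2404 → (-17.34, -2.86).

(-17.34, -2.86)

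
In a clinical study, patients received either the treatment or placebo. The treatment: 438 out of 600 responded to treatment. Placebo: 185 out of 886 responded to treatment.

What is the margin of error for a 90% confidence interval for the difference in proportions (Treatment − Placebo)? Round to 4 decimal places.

p̂₁ = 438/600 = 0.7300 and p̂₂ = 185/886 = 0.2088.
SE₁ = √(p̂₁(1−p̂₁)/n₁) = √(0.7300·0.2700/600) = 0.01812; SE₂ = √(0.2088·0.7912/886) = 0.01365.
Independent samples: SE of the difference = √(SE₁² + SE₂²) = √(0.0003283344 + 0.0001863225) = 0.02269.
z* for 90% confidence is 1.645, so the margin of error is 1.645 × 0.02269 = 0.03733.

0.0373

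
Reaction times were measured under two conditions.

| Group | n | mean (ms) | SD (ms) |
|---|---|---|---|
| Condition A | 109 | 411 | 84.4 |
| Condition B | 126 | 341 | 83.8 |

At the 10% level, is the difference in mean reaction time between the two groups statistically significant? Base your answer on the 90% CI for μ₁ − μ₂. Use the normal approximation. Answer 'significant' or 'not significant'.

significant

Per-group SEs: s₁/√n₁ = 84.4/√109 = 8.0841, s₂/√n₂ = 83.8/√126 = 7.4655.
Unpooled SE of the difference: √(65.35267281 + 55.73369025) = 11.0039.
Margin of error = z* · SE = 1.645 × 11.0039 = 18.1014.
x̄₁ − x̄₂ = 411 − 341 = 70.0000.
CI: 70.0000 ± 18.1014 = (51.8986, 88.1014).
The interval (51.8986, 88.1014) does not contain 0, so the difference is significant.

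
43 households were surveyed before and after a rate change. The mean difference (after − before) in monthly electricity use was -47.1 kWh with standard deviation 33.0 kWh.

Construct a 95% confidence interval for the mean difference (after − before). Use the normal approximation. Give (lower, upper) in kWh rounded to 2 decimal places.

Paired design: SE = s_d/√n = 33.0/√43 = 5.0325.
z* = 1.960; margin of error = 1.960 × 5.0325 = 9.8637.
-47.1 ± 9.8637 → (-56.96, -37.24).

(-56.96, -37.24)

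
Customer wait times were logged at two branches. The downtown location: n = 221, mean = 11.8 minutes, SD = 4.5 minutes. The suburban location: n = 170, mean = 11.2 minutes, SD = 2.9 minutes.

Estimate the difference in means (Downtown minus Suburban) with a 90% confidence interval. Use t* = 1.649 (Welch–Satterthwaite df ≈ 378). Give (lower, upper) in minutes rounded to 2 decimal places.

(-0.02, 1.22)

Standard errors of each mean: 4.5/√221 = 0.3027 and 2.9/√170 = 0.2224.
SE(x̄₁ − x̄₂) = √(0.3027² + 0.2224²) = 0.3756 for independent samples with unequal variances.
With t* = 1.649, the margin is 1.649 × 0.3756 = 0.6194.
x̄₁ − x̄₂ = 11.8 − 11.2 = 0.6000; the interval is 0.6000 ± 0.6194 = (-0.02, 1.22).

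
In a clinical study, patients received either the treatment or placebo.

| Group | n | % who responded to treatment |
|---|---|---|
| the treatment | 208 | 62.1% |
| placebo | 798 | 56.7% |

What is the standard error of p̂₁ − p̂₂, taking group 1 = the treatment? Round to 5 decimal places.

Each SE is √(p̂(1−p̂)/n): √(0.6210·0.3790/208) = 0.03364 and √(0.5670·0.4330/798) = 0.01754.
SE(p̂₁ − p̂₂) = √(SE₁² + SE₂²) = √(0.0011316496 + 0.0003076516) = 0.03794, since the two samples are independent.

0.03794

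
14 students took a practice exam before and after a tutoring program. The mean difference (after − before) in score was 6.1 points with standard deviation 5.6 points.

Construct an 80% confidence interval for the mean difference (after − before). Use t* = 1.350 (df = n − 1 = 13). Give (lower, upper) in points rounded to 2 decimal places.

(4.08, 8.12)

Paired design: SE = s_d/√n = 5.6/√14 = 1.4967.
t* = 1.350; margin of error = 1.350 × 1.4967 = 2.0205.
6.1 ± 2.0205 → (4.08, 8.12).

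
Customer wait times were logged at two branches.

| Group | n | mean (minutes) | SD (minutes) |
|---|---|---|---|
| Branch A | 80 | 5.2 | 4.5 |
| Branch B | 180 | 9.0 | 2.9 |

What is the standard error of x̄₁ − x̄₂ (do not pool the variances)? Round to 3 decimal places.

0.548

SE₁ = s₁/√n₁ = 4.5/√80 = 0.5031; SE₂ = 2.9/√180 = 0.2162.
Independent samples, unequal variances: SE_diff = √(SE₁² + SE₂²) = √(0.25310961 + 0.04674244) = 0.5476.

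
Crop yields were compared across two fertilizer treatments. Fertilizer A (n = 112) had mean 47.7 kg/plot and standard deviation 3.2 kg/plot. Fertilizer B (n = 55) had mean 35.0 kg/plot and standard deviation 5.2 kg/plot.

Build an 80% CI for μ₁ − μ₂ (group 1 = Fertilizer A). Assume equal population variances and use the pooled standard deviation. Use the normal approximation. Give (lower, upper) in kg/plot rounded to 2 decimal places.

(11.86, 13.54)

s_p = √[((n₁−1)s₁² + (n₂−1)s₂²)/(n₁+n₂−2)] = √[(111·3.2² + 54·5.2²)/165] = 3.9671.
SE = 3.9671·√(1/112 + 1/55) = 0.6532.
With z* = 1.282, margin = 1.282 × 0.6532 = 0.8374.
x̄₁ − x̄₂ = 47.7 − 35.0 = 12.7000; interval 12.7000 ± 0.8374 = (11.86, 13.54).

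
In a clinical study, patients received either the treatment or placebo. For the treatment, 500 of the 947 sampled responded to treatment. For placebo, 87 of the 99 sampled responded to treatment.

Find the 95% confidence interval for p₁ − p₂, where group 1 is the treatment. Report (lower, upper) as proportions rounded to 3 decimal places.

p̂₁ = 500/947 = 0.5280 and p̂₂ = 87/99 = 0.8788.
SE₁ = √(p̂₁(1−p̂₁)/n₁) = √(0.5280·0.4720/947) = 0.01622; SE₂ = √(0.8788·0.1212/99) = 0.03280.
Independent samples: SE of the difference = √(SE₁² + SE₂²) = √(0.0002630884 + 0.00107584) = 0.03659.
z* for 95% confidence is 1.960, so the margin of error is 1.960 × 0.03659 = 0.07172.
Point estimate p̂₁ − p̂₂ = 0.5280 − 0.8788 = -0.3508.
-0.3508 ± 0.07172 → (-0.423, -0.279).

(-0.423, -0.279)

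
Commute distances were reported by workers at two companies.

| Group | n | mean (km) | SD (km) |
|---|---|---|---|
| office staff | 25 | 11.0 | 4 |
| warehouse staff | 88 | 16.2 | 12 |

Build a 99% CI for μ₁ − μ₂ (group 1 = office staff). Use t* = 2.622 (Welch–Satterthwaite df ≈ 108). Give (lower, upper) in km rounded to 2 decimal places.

(-9.16, -1.24)

Standard errors of each mean: 4/√25 = 0.8000 and 12/√88 = 1.2792.
SE(x̄₁ − x̄₂) = √(0.8000² + 1.2792²) = 1.5088 for independent samples with unequal variances.
With t* = 2.622, the margin is 2.622 × 1.5088 = 3.9561.
x̄₁ − x̄₂ = 11.0 − 16.2 = -5.2000; the interval is -5.2000 ± 3.9561 = (-9.16, -1.24).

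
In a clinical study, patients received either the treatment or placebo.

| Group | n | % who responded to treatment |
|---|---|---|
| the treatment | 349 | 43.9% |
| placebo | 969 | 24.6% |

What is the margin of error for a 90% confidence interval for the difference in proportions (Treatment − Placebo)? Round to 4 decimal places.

0.0493

Each SE is √(p̂(1−p̂)/n): √(0.4390·0.5610/349) = 0.02656 and √(0.2460·0.7540/969) = 0.01384.
SE(p̂₁ − p̂₂) = √(SE₁² + SE₂²) = √(0.0007054336 + 0.0001915456) = 0.02995, since the two samples are independent.
At 90% confidence z* = 1.645; margin = 1.645 × 0.02995 = 0.04927.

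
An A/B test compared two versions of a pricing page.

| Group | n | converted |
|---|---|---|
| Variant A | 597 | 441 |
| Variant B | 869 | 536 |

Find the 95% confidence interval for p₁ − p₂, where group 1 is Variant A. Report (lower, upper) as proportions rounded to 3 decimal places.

(0.074, 0.170)

First, p̂₁ = 441/597 = 0.7387; p̂₂ = 536/869 = 0.6168.
The two standard errors are √(0.7387×0.2613/597) = 0.01798 and √(0.6168×0.3832/869) = 0.01649.
Because the samples are independent, SE_diff = √(0.01798² + 0.01649²) = 0.02440.
Using z* = 1.960 for 95%, ME = 1.960 × 0.02440 = 0.04782.
p̂₁ − p̂₂ = 0.1219; interval 0.1219 ± 0.04782 gives (0.074, 0.170).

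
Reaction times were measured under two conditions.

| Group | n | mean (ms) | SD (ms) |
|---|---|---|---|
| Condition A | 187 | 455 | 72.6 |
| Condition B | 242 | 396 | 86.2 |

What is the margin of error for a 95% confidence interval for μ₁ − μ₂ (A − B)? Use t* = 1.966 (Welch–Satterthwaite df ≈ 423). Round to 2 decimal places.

15.09

Per-group SEs: s₁/√n₁ = 72.6/√187 = 5.3090, s₂/√n₂ = 86.2/√242 = 5.5411.
Unpooled SE of the difference: √(28.185481 + 30.70378921) = 7.6739.
Margin of error = t* · SE = 1.966 × 7.6739 = 15.0869.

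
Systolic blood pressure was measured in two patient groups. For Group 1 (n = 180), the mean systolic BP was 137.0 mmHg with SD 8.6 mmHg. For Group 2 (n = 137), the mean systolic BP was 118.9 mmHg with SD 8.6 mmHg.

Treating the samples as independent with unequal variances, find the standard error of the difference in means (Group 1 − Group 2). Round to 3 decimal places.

Standard errors of each mean: 8.6/√180 = 0.6410 and 8.6/√137 = 0.7347.
SE(x̄₁ − x̄₂) = √(0.6410² + 0.7347²) = 0.9750 for independent samples with unequal variances.

0.975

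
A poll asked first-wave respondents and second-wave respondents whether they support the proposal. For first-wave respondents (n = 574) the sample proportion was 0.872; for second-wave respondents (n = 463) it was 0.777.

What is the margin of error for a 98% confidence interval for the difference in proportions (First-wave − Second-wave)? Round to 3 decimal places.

0.055

Each SE is √(p̂(1−p̂)/n): √(0.8720·0.1280/574) = 0.01394 and √(0.7770·0.2230/463) = 0.01935.
SE(p̂₁ − p̂₂) = √(SE₁² + SE₂²) = √(0.0001943236 + 0.0003744225) = 0.02385, since the two samples are independent.
At 98% confidence z* = 2.326; margin = 2.326 × 0.02385 = 0.05548.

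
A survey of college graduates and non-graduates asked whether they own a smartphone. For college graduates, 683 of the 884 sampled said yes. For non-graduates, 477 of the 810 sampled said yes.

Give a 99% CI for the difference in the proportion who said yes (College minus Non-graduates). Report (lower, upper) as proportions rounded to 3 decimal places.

First, p̂₁ = 683/884 = 0.7726; p̂₂ = 477/810 = 0.5889.
The two standard errors are √(0.7726×0.2274/884) = 0.01410 and √(0.5889×0.4111/810) = 0.01729.
Because the samples are independent, SE_diff = √(0.01410² + 0.01729²) = 0.02231.
Using z* = 2.576 for 99%, ME = 2.576 × 0.02231 = 0.05747.
p̂₁ − p̂₂ = 0.1837; interval 0.1837 ± 0.05747 gives (0.126, 0.241).

(0.126, 0.241)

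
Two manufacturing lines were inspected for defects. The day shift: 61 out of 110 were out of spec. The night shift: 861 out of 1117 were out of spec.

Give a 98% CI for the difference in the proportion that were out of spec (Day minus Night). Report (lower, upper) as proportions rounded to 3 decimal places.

(-0.330, -0.102)

First, p̂₁ = 61/110 = 0.5545; p̂₂ = 861/1117 = 0.7708.
The two standard errors are √(0.5545×0.4455/110) = 0.04739 and √(0.7708×0.2292/1117) = 0.01258.
Because the samples are independent, SE_diff = √(0.04739² + 0.01258²) = 0.04903.
Using z* = 2.326 for 98%, ME = 2.326 × 0.04903 = 0.11404.
p̂₁ − p̂₂ = -0.2163; interval -0.2163 ± 0.11404 gives (-0.330, -0.102).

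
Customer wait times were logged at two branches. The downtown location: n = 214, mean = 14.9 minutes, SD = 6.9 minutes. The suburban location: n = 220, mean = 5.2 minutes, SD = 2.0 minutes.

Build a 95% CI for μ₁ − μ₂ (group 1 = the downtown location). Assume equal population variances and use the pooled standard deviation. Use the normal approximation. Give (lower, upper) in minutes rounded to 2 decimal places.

(8.75, 10.65)

s_p = √[((n₁−1)s₁² + (n₂−1)s₂²)/(n₁+n₂−2)] = √[(213·6.9² + 219·2.0²)/432] = 5.0500.
SE = 5.0500·√(1/214 + 1/220) = 0.4849.
With z* = 1.960, margin = 1.960 × 0.4849 = 0.9504.
x̄₁ − x̄₂ = 14.9 − 5.2 = 9.7000; interval 9.7000 ± 0.9504 = (8.75, 10.65).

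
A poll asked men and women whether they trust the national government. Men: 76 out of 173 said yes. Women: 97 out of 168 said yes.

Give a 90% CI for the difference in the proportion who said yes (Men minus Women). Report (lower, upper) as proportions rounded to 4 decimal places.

(-0.2263, -0.0499)

p̂₁ = 76/173 = 0.4393 and p̂₂ = 97/168 = 0.5774.
SE₁ = √(p̂₁(1−p̂₁)/n₁) = √(0.4393·0.5607/173) = 0.03773; SE₂ = √(0.5774·0.4226/168) = 0.03811.
Independent samples: SE of the difference = √(SE₁² + SE₂²) = √(0.0014235529 + 0.0014523721) = 0.05363.
z* for 90% confidence is 1.645, so the margin of error is 1.645 × 0.05363 = 0.08822.
Point estimate p̂₁ − p̂₂ = 0.4393 − 0.5774 = -0.1381.
-0.1381 ± 0.08822 → (-0.2263, -0.0499).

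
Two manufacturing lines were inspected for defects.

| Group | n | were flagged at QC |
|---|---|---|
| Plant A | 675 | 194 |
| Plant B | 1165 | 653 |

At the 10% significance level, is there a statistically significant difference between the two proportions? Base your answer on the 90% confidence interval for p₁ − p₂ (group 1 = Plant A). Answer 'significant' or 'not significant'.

significant

Sample proportions: 194/675 = 0.2874, 653/1165 = 0.5605.
Each SE is √(p̂(1−p̂)/n): √(0.2874·0.7126/675) = 0.01742 and √(0.5605·0.4395/1165) = 0.01454.
SE(p̂₁ − p̂₂) = √(SE₁² + SE₂²) = √(0.0003034564 + 0.0002114116) = 0.02269, since the two samples are independent.
At 90% confidence z* = 1.645; margin = 1.645 × 0.02269 = 0.03733.
The difference is 0.2874 − 0.5605 = -0.2731, so the interval is -0.2731 ± 0.03733 = (-0.31043, -0.23577).
The interval (-0.31043, -0.23577) does not contain 0, so the difference is significant.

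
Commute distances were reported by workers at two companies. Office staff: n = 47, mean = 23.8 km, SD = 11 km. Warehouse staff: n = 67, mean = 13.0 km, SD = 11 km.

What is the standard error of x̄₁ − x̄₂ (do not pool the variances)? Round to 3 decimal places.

SE₁ = s₁/√n₁ = 11/√47 = 1.6045; SE₂ = 11/√67 = 1.3439.
Independent samples, unequal variances: SE_diff = √(SE₁² + SE₂²) = √(2.57442025 + 1.80606721) = 2.0930.

2.093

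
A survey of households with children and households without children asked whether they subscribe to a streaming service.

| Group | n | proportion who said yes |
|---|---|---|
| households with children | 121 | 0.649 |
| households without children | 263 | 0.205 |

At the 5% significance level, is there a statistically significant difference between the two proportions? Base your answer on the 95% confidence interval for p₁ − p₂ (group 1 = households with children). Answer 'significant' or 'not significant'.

significant

The two standard errors are √(0.6490×0.3510/121) = 0.04339 and √(0.2050×0.7950/263) = 0.02489.
Because the samples are independent, SE_diff = √(0.04339² + 0.02489²) = 0.05002.
Using z* = 1.960 for 95%, ME = 1.960 × 0.05002 = 0.09804.
p̂₁ − p̂₂ = 0.4440; interval 0.4440 ± 0.09804 gives (0.34596, 0.54204).
The interval (0.34596, 0.54204) does not contain 0, so the difference is significant.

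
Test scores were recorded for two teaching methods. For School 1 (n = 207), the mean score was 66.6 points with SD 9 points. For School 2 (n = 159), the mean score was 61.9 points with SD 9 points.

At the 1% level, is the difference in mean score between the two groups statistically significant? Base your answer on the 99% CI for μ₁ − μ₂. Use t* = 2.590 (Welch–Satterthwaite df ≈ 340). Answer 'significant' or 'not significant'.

Standard errors of each mean: 9/√207 = 0.6255 and 9/√159 = 0.7137.
SE(x̄₁ − x̄₂) = √(0.6255² + 0.7137²) = 0.9490 for independent samples with unequal variances.
With t* = 2.590, the margin is 2.590 × 0.9490 = 2.4579.
x̄₁ − x̄₂ = 66.6 − 61.9 = 4.7000; the interval is 4.7000 ± 2.4579 = (2.2421, 7.1579).
The interval (2.2421, 7.1579) does not contain 0, so the difference is significant.

significant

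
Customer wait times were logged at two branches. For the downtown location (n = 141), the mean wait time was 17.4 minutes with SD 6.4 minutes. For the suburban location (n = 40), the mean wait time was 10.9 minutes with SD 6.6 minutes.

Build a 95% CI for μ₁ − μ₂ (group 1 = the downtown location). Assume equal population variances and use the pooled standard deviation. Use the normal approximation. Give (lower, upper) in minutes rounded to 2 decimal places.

s_p = √[((n₁−1)s₁² + (n₂−1)s₂²)/(n₁+n₂−2)] = √[(140·6.4² + 39·6.6²)/179] = 6.4441.
SE = 6.4441·√(1/141 + 1/40) = 1.1544.
With z* = 1.960, margin = 1.960 × 1.1544 = 2.2626.
x̄₁ − x̄₂ = 17.4 − 10.9 = 6.5000; interval 6.5000 ± 2.2626 = (4.24, 8.76).

(4.24, 8.76)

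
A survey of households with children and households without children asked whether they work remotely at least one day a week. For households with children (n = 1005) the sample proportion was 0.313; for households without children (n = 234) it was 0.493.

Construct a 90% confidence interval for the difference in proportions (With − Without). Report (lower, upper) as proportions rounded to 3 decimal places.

(-0.239, -0.121)

SE₁ = √(p̂₁(1−p̂₁)/n₁) = √(0.3130·0.6870/1005) = 0.01463; SE₂ = √(0.4930·0.5070/234) = 0.03268.
Independent samples: SE of the difference = √(SE₁² + SE₂²) = √(0.0002140369 + 0.0010679824) = 0.03581.
z* for 90% confidence is 1.645, so the margin of error is 1.645 × 0.03581 = 0.05891.
Point estimate p̂₁ − p̂₂ = 0.3130 − 0.4930 = -0.1800.
-0.1800 ± 0.05891 → (-0.239, -0.121).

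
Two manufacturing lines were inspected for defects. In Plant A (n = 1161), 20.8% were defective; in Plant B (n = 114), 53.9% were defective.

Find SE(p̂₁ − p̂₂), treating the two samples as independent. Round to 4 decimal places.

0.0482

SE₁ = √(p̂₁(1−p̂₁)/n₁) = √(0.2080·0.7920/1161) = 0.01191; SE₂ = √(0.5390·0.4610/114) = 0.04669.
Independent samples: SE of the difference = √(SE₁² + SE₂²) = √(0.0001418481 + 0.0021799561) = 0.04819.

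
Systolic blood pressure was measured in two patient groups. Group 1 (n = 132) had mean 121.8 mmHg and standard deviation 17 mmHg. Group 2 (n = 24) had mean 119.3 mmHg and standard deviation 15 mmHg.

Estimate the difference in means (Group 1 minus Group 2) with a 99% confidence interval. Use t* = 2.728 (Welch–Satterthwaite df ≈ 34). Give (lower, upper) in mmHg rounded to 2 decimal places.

SE₁ = s₁/√n₁ = 17/√132 = 1.4797; SE₂ = 15/√24 = 3.0619.
Independent samples, unequal variances: SE_diff = √(SE₁² + SE₂²) = √(2.18951209 + 9.37523161) = 3.4007.
t* = 2.728, so margin of error = 2.728 × 3.4007 = 9.2771.
Difference in means = 121.8 − 119.3 = 2.5000.
2.5000 ± 9.2771 → (-6.78, 11.78).

(-6.78, 11.78)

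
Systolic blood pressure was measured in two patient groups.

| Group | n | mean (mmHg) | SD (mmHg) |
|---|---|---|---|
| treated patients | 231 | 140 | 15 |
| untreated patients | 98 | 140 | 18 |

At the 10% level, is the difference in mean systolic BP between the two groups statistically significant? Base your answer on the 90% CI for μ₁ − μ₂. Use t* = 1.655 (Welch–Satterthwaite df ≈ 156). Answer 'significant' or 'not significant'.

Per-group SEs: s₁/√n₁ = 15/√231 = 0.9869, s₂/√n₂ = 18/√98 = 1.8183.
Unpooled SE of the difference: √(0.97397161 + 3.30621489) = 2.0689.
Margin of error = t* · SE = 1.655 × 2.0689 = 3.4240.
x̄₁ − x̄₂ = 140 − 140 = 0.0000.
CI: 0.0000 ± 3.4240 = (-3.4240, 3.4240).
The interval (-3.4240, 3.4240) contains 0, so the difference is not significant.

not significant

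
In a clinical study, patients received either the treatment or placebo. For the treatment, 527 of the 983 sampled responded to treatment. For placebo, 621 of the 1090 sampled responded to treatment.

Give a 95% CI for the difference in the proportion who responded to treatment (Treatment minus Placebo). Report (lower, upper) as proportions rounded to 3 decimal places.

p̂₁ = 527/983 = 0.5361 and p̂₂ = 621/1090 = 0.5697.
SE₁ = √(p̂₁(1−p̂₁)/n₁) = √(0.5361·0.4639/983) = 0.01591; SE₂ = √(0.5697·0.4303/1090) = 0.01500.
Independent samples: SE of the difference = √(SE₁² + SE₂²) = √(0.0002531281 + 0.000225) = 0.02187.
z* for 95% confidence is 1.960, so the margin of error is 1.960 × 0.02187 = 0.04287.
Point estimate p̂₁ − p̂₂ = 0.5361 − 0.5697 = -0.0336.
-0.0336 ± 0.04287 → (-0.076, 0.009).

(-0.076, 0.009)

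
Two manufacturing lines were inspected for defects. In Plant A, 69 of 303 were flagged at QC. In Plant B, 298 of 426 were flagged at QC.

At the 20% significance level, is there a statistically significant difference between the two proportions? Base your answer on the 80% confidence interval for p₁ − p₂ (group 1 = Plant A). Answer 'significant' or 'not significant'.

First, p̂₁ = 69/303 = 0.2277; p̂₂ = 298/426 = 0.6995.
The two standard errors are √(0.2277×0.7723/303) = 0.02409 and √(0.6995×0.3005/426) = 0.02221.
Because the samples are independent, SE_diff = √(0.02409² + 0.02221²) = 0.03277.
Using z* = 1.282 for 80%, ME = 1.282 × 0.03277 = 0.04201.
p̂₁ − p̂₂ = -0.4718; interval -0.4718 ± 0.04201 gives (-0.51381, -0.42979).
The interval (-0.51381, -0.42979) does not contain 0, so the difference is significant.

significant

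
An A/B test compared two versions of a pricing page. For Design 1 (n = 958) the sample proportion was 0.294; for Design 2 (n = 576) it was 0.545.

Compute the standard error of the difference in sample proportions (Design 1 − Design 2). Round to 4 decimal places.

SE₁ = √(p̂₁(1−p̂₁)/n₁) = √(0.2940·0.7060/958) = 0.01472; SE₂ = √(0.5450·0.4550/576) = 0.02075.
Independent samples: SE of the difference = √(SE₁² + SE₂²) = √(0.0002166784 + 0.0004305625) = 0.02544.

0.0254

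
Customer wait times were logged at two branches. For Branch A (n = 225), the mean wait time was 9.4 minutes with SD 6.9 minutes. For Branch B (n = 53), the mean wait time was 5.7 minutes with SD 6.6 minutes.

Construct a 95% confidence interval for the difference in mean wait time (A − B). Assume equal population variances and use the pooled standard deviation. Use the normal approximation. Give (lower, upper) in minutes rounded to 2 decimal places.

Pooled variance s_p² = [224·6.9² + 52·6.6²] / (225+53−2) = 46.8470, so s_p = 6.8445.
SE_diff = s_p·√(1/n₁ + 1/n₂) = 6.8445·√(1/225 + 1/53) = 1.0450.
z* = 1.960; margin = 1.960 × 1.0450 = 2.0482.
Difference = 9.4 − 5.7 = 3.7000.
3.7000 ± 2.0482 → (1.65, 5.75).

(1.65, 5.75)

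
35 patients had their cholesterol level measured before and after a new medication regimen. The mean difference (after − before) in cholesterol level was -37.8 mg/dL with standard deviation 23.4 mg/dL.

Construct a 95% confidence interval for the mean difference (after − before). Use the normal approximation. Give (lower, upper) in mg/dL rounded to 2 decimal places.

(-45.55, -30.05)

Paired design: SE = s_d/√n = 23.4/√35 = 3.9553.
z* = 1.960; margin of error = 1.960 × 3.9553 = 7.7524.
-37.8 ± 7.7524 → (-45.55, -30.05).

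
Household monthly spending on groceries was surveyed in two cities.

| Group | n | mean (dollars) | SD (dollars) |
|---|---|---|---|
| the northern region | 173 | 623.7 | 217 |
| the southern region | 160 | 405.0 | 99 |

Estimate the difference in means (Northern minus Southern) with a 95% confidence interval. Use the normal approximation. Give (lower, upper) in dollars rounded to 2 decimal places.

(182.91, 254.49)

SE₁ = s₁/√n₁ = 217/√173 = 16.4982; SE₂ = 99/√160 = 7.8266.
Independent samples, unequal variances: SE_diff = √(SE₁² + SE₂²) = √(272.19060324 + 61.25566756) = 18.2605.
z* = 1.960, so margin of error = 1.960 × 18.2605 = 35.7906.
Difference in means = 623.7 − 405.0 = 218.7000.
218.7000 ± 35.7906 → (182.91, 254.49).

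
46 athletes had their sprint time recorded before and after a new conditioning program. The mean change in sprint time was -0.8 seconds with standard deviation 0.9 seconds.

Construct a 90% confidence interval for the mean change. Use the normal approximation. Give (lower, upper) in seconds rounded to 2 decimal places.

This is a matched-pairs design, so SE = s_d/√n = 0.9/√46 = 0.1327.
Margin = 1.645 × 0.1327 = 0.2183; the interval is -0.8 ± 0.2183 = (-1.02, -0.58).

(-1.02, -0.58)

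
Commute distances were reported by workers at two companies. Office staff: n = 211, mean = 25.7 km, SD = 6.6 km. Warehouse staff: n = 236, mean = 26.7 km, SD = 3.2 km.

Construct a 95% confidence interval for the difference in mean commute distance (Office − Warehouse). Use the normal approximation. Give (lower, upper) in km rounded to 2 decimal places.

Per-group SEs: s₁/√n₁ = 6.6/√211 = 0.4544, s₂/√n₂ = 3.2/√236 = 0.2083.
Unpooled SE of the difference: √(0.20647936 + 0.04338889) = 0.4999.
Margin of error = z* · SE = 1.960 × 0.4999 = 0.9798.
x̄₁ − x̄₂ = 25.7 − 26.7 = -1.0000.
CI: -1.0000 ± 0.9798 = (-1.98, -0.02).

(-1.98, -0.02)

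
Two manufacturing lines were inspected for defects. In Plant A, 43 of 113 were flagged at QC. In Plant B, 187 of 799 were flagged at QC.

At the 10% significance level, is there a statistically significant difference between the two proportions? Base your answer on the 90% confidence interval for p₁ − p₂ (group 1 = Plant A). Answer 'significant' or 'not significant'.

significant

Sample proportions: 43/113 = 0.3805, 187/799 = 0.2340.
Each SE is √(p̂(1−p̂)/n): √(0.3805·0.6195/113) = 0.04567 and √(0.2340·0.7660/799) = 0.01498.
SE(p̂₁ − p̂₂) = √(SE₁² + SE₂²) = √(0.0020857489 + 0.0002244004) = 0.04806, since the two samples are independent.
At 90% confidence z* = 1.645; margin = 1.645 × 0.04806 = 0.07906.
The difference is 0.3805 − 0.2340 = 0.1465, so the interval is 0.1465 ± 0.07906 = (0.06744, 0.22556).
The interval (0.06744, 0.22556) does not contain 0, so the difference is significant.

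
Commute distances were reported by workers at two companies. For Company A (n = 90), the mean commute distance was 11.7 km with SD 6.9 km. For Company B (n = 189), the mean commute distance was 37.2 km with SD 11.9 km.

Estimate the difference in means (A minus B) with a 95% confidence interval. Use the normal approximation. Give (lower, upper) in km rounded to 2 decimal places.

(-27.72, -23.28)

Per-group SEs: s₁/√n₁ = 6.9/√90 = 0.7273, s₂/√n₂ = 11.9/√189 = 0.8656.
Unpooled SE of the difference: √(0.52896529 + 0.74926336) = 1.1306.
Margin of error = z* · SE = 1.960 × 1.1306 = 2.2160.
x̄₁ − x̄₂ = 11.7 − 37.2 = -25.5000.
CI: -25.5000 ± 2.2160 = (-27.72, -23.28).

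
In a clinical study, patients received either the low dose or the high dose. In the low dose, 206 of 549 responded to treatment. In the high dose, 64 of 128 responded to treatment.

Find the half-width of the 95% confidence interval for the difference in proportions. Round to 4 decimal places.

First, p̂₁ = 206/549 = 0.3752; p̂₂ = 64/128 = 0.5000.
The two standard errors are √(0.3752×0.6248/549) = 0.02066 and √(0.5000×0.5000/128) = 0.04419.
Because the samples are independent, SE_diff = √(0.02066² + 0.04419²) = 0.04878.
Using z* = 1.960 for 95%, ME = 1.960 × 0.04878 = 0.09561.

0.0956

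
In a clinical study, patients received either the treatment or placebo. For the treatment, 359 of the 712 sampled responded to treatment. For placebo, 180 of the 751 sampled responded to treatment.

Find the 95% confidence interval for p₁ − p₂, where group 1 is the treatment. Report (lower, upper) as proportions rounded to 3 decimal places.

(0.217, 0.312)

Sample proportions: 359/712 = 0.5042, 180/751 = 0.2397.
Each SE is √(p̂(1−p̂)/n): √(0.5042·0.4958/712) = 0.01874 and √(0.2397·0.7603/751) = 0.01558.
SE(p̂₁ − p̂₂) = √(SE₁² + SE₂²) = √(0.0003511876 + 0.0002427364) = 0.02437, since the two samples are independent.
At 95% confidence z* = 1.960; margin = 1.960 × 0.02437 = 0.04777.
The difference is 0.5042 − 0.2397 = 0.2645, so the interval is 0.2645 ± 0.04777 = (0.217, 0.312).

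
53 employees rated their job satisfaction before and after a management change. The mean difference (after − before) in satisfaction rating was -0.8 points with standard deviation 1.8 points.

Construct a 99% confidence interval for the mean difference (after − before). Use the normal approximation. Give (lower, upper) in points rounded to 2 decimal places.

(-1.44, -0.16)

Paired design: SE = s_d/√n = 1.8/√53 = 0.2472.
z* = 2.576; margin of error = 2.576 × 0.2472 = 0.6368.
-0.8 ± 0.6368 → (-1.44, -0.16).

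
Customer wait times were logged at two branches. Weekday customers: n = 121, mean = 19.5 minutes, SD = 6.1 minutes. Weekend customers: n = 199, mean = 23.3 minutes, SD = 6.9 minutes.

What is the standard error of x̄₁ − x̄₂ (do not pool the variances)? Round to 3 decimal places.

Standard errors of each mean: 6.1/√121 = 0.5545 and 6.9/√199 = 0.4891.
SE(x̄₁ − x̄₂) = √(0.5545² + 0.4891²) = 0.7394 for independent samples with unequal variances.

0.739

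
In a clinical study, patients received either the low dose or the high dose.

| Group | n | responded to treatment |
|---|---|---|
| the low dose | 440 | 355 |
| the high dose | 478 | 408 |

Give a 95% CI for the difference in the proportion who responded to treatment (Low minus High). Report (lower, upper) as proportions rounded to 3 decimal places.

First, p̂₁ = 355/440 = 0.8068; p̂₂ = 408/478 = 0.8536.
The two standard errors are √(0.8068×0.1932/440) = 0.01882 and √(0.8536×0.1464/478) = 0.01617.
Because the samples are independent, SE_diff = √(0.01882² + 0.01617²) = 0.02481.
Using z* = 1.960 for 95%, ME = 1.960 × 0.02481 = 0.04863.
p̂₁ − p̂₂ = -0.0468; interval -0.0468 ± 0.04863 gives (-0.095, 0.002).

(-0.095, 0.002)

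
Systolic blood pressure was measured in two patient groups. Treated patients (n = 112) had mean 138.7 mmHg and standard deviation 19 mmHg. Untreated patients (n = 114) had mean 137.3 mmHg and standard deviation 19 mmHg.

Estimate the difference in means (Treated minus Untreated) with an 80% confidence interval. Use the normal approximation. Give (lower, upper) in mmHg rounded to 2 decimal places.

(-1.84, 4.64)

SE₁ = s₁/√n₁ = 19/√112 = 1.7953; SE₂ = 19/√114 = 1.7795.
Independent samples, unequal variances: SE_diff = √(SE₁² + SE₂²) = √(3.22310209 + 3.16662025) = 2.5278.
z* = 1.282, so margin of error = 1.282 × 2.5278 = 3.2406.
Difference in means = 138.7 − 137.3 = 1.4000.
1.4000 ± 3.2406 → (-1.84, 4.64).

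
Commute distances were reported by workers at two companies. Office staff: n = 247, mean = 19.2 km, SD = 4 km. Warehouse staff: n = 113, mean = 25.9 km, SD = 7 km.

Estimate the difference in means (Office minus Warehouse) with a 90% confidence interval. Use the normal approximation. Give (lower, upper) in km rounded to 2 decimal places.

(-7.86, -5.54)

Standard errors of each mean: 4/√247 = 0.2545 and 7/√113 = 0.6585.
SE(x̄₁ − x̄₂) = √(0.2545² + 0.6585²) = 0.7060 for independent samples with unequal variances.
With z* = 1.645, the margin is 1.645 × 0.7060 = 1.1614.
x̄₁ − x̄₂ = 19.2 − 25.9 = -6.7000; the interval is -6.7000 ± 1.1614 = (-7.86, -5.54).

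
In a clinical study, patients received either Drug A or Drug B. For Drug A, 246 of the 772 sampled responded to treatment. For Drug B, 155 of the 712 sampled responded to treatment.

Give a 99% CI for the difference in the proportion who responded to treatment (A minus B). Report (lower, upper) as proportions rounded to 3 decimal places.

(0.042, 0.160)

Sample proportions: 246/772 = 0.3187, 155/712 = 0.2177.
Each SE is √(p̂(1−p̂)/n): √(0.3187·0.6813/772) = 0.01677 and √(0.2177·0.7823/712) = 0.01547.
SE(p̂₁ − p̂₂) = √(SE₁² + SE₂²) = √(0.0002812329 + 0.0002393209) = 0.02282, since the two samples are independent.
At 99% confidence z* = 2.576; margin = 2.576 × 0.02282 = 0.05878.
The difference is 0.3187 − 0.2177 = 0.1010, so the interval is 0.1010 ± 0.05878 = (0.042, 0.160).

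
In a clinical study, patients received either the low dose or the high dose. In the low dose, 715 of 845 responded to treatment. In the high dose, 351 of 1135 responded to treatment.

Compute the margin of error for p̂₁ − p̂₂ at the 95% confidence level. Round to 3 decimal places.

0.036

p̂₁ = 715/845 = 0.8462 and p̂₂ = 351/1135 = 0.3093.
SE₁ = √(p̂₁(1−p̂₁)/n₁) = √(0.8462·0.1538/845) = 0.01241; SE₂ = √(0.3093·0.6907/1135) = 0.01372.
Independent samples: SE of the difference = √(SE₁² + SE₂²) = √(0.0001540081 + 0.0001882384) = 0.01850.
z* for 95% confidence is 1.960, so the margin of error is 1.960 × 0.01850 = 0.03626.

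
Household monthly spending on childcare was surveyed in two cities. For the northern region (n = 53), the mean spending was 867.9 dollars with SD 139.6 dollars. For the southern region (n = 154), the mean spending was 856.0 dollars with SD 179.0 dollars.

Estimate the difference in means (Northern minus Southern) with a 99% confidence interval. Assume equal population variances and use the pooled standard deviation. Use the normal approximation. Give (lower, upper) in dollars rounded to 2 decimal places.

(-57.79, 81.59)

s_p = √[((n₁−1)s₁² + (n₂−1)s₂²)/(n₁+n₂−2)] = √[(52·139.6² + 153·179.0²)/205] = 169.8731.
SE = 169.8731·√(1/53 + 1/154) = 27.0528.
With z* = 2.576, margin = 2.576 × 27.0528 = 69.6880.
x̄₁ − x̄₂ = 867.9 − 856.0 = 11.9000; interval 11.9000 ± 69.6880 = (-57.79, 81.59).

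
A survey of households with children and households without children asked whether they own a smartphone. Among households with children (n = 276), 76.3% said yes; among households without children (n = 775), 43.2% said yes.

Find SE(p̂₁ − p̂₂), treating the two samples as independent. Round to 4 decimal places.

0.0312

Each SE is √(p̂(1−p̂)/n): √(0.7630·0.2370/276) = 0.02560 and √(0.4320·0.5680/775) = 0.01779.
SE(p̂₁ − p̂₂) = √(SE₁² + SE₂²) = √(0.00065536 + 0.0003164841) = 0.03117, since the two samples are independent.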